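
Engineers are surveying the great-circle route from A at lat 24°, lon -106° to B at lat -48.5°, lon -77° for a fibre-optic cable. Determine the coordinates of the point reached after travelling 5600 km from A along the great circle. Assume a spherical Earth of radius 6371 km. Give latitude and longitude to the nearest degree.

≈ lat -24°, lon -90°

From cos δ = sin φ₁ sin φ₂ + cos φ₁ cos φ₂ cos Δλ, the central angle is δ ≈ 1.344 rad (77.0°). The total great-circle distance is δ·R ≈ 1.344 × 6371 ≈ 8563 km, so the target fraction is f = 5600/8563 ≈ 0.654.
Interpolate at f ≈ 0.654 with slerp weights a = sin((1−f)δ)/sin δ ≈ 0.460, b = sin(fδ)/sin δ ≈ 0.790.
p = a·p₁ + b·p₂ ≈ (0.002, -0.914, -0.405); φ = arcsin(p_z) ≈ -23.87°, λ = atan2(p_y, p_x) ≈ -89.88°.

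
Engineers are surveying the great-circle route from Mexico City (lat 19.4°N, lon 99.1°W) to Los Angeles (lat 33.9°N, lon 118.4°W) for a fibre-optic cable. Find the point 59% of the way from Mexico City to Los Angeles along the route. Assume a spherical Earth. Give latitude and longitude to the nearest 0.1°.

Convert each endpoint to a unit vector on the sphere (x = cos φ cos λ, y = cos φ sin λ, z = sin φ).
The central angle between the endpoints is δ = arccos(p₁·p₂) ≈ 0.392 rad (22.5°).
Interpolate at f = 0.59 with slerp weights a = sin((1−f)δ)/sin δ ≈ 0.419, b = sin(fδ)/sin δ ≈ 0.600.
p = a·p₁ + b·p₂ ≈ (-0.299, -0.828, 0.474); φ = arcsin(p_z) ≈ 28.28°, λ = atan2(p_y, p_x) ≈ -109.87°.

≈ lat 28.3°N, lon 109.9°W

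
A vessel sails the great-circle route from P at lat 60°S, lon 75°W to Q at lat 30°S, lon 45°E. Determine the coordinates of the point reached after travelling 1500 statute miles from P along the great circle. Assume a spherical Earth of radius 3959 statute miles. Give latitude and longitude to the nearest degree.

≈ lat 67°S, lon 27°W

Write both endpoints as unit vectors p₁, p₂ with components (cos φ cos λ, cos φ sin λ, sin φ).
The central angle between the endpoints is δ = arccos(p₁·p₂) ≈ 1.353 rad (77.5°). The total great-circle distance is δ·R ≈ 1.353 × 3959 ≈ 5355 mi, so the target fraction is f = 1500/5355 ≈ 0.280.
Interpolate at f ≈ 0.280 with slerp weights a = sin((1−f)δ)/sin δ ≈ 0.847, b = sin(fδ)/sin δ ≈ 0.379.
p = a·p₁ + b·p₂ ≈ (0.342, -0.177, -0.923); φ = arcsin(p_z) ≈ -67.37°, λ = atan2(p_y, p_x) ≈ -27.40°.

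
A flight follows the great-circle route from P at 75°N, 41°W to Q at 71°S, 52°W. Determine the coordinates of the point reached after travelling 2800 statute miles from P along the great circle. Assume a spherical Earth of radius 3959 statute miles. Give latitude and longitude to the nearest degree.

≈ 35°N, 46°W

Convert each endpoint to a unit vector on the sphere (x = cos φ cos λ, y = cos φ sin λ, z = sin φ).
The central angle between the endpoints is δ = arccos(p₁·p₂) ≈ 2.551 rad (146.2°). The total great-circle distance is δ·R ≈ 2.551 × 3959 ≈ 10099 mi, so the target fraction is f = 2800/10099 ≈ 0.277.
Interpolate at f ≈ 0.277 with slerp weights a = sin((1−f)δ)/sin δ ≈ 1.729, b = sin(fδ)/sin δ ≈ 1.167.
p = a·p₁ + b·p₂ ≈ (0.572, -0.593, 0.567); φ = arcsin(p_z) ≈ 34.55°, λ = atan2(p_y, p_x) ≈ -46.05°.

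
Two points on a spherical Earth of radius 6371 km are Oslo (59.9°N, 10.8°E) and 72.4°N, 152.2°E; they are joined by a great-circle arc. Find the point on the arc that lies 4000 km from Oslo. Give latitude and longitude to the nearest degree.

Write both endpoints as unit vectors p₁, p₂ with components (cos φ cos λ, cos φ sin λ, sin φ).
The central angle between the endpoints is δ = arccos(p₁·p₂) ≈ 0.787 rad (45.1°). The total great-circle distance is δ·R ≈ 0.787 × 6371 ≈ 5012 km, so the target fraction is f = 4000/5012 ≈ 0.798.
Interpolate at f ≈ 0.798 with slerp weights a = sin((1−f)δ)/sin δ ≈ 0.223, b = sin(fδ)/sin δ ≈ 0.830.
p = a·p₁ + b·p₂ ≈ (-0.112, 0.138, 0.984); φ = arcsin(p_z) ≈ 79.77°, λ = atan2(p_y, p_x) ≈ 129.01°.

≈ 80°N, 129°E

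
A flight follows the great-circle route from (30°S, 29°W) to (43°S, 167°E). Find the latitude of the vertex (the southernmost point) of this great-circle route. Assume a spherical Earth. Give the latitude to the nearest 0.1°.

The great circle lies in the plane with unit normal n̂ = (p₁ × p₂)/|p₁ × p₂|.
Here n̂_z ≈ -0.181; the vertex latitude is φ_max = arccos|n̂_z| ≈ 79.6°.
Check via Clairaut: cos φ_max = |cos φ₁| · sin C = cos(30.0°)·sin(167.9°) ≈ 0.181, again giving ≈ 79.6°.

≈ 79.6°S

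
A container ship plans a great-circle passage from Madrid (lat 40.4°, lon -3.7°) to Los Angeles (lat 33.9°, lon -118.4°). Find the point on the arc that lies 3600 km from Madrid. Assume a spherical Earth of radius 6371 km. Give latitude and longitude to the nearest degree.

≈ lat 54°, lon -48°

From cos δ = sin φ₁ sin φ₂ + cos φ₁ cos φ₂ cos Δλ, the central angle is δ ≈ 1.473 rad (84.4°). The total great-circle distance is δ·R ≈ 1.473 × 6371 ≈ 9386 km, so the target fraction is f = 3600/9386 ≈ 0.384.
Interpolate at f ≈ 0.384 with slerp weights a = sin((1−f)δ)/sin δ ≈ 0.792, b = sin(fδ)/sin δ ≈ 0.538.
p = a·p₁ + b·p₂ ≈ (0.390, -0.432, 0.814); φ = arcsin(p_z) ≈ 54.44°, λ = atan2(p_y, p_x) ≈ -47.94°.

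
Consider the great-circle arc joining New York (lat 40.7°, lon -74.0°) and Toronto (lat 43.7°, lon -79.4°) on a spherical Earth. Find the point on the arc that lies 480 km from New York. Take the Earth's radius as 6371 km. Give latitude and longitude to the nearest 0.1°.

From cos δ = sin φ₁ sin φ₂ + cos φ₁ cos φ₂ cos Δλ, the central angle is δ ≈ 0.087 rad (5.0°). The total great-circle distance is δ·R ≈ 0.087 × 6371 ≈ 556 km, so the target fraction is f = 480/556 ≈ 0.864.
Interpolate at f ≈ 0.864 with slerp weights a = sin((1−f)δ)/sin δ ≈ 0.137, b = sin(fδ)/sin δ ≈ 0.864.
p = a·p₁ + b·p₂ ≈ (0.143, -0.713, 0.686); φ = arcsin(p_z) ≈ 43.31°, λ = atan2(p_y, p_x) ≈ -78.63°.

≈ lat 43.3°, lon -78.6°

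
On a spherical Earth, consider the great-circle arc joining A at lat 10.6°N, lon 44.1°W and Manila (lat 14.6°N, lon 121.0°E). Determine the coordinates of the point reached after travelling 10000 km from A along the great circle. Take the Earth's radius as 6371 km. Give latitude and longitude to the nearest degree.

From cos δ = sin φ₁ sin φ₂ + cos φ₁ cos φ₂ cos Δλ, the central angle is δ ≈ 2.632 rad (150.8°). The total great-circle distance is δ·R ≈ 2.632 × 6371 ≈ 16767 km, so the target fraction is f = 10000/16767 ≈ 0.596.
Interpolate at f ≈ 0.596 with slerp weights a = sin((1−f)δ)/sin δ ≈ 1.790, b = sin(fδ)/sin δ ≈ 2.049.
p = a·p₁ + b·p₂ ≈ (0.242, 0.475, 0.846); φ = arcsin(p_z) ≈ 57.75°, λ = atan2(p_y, p_x) ≈ 63.02°.

≈ lat 58°N, lon 63°E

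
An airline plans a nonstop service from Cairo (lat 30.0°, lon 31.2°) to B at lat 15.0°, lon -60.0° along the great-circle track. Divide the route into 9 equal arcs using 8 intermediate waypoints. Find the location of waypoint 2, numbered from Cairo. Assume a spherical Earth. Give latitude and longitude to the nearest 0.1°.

From cos δ = sin φ₁ sin φ₂ + cos φ₁ cos φ₂ cos Δλ, the central angle is δ ≈ 1.459 rad (83.6°).
Interpolate at f = 2/9 with slerp weights a = sin((1−f)δ)/sin δ ≈ 0.912, b = sin(fδ)/sin δ ≈ 0.321.
p = a·p₁ + b·p₂ ≈ (0.830, 0.141, 0.539); φ = arcsin(p_z) ≈ 32.61°, λ = atan2(p_y, p_x) ≈ 9.64°.

≈ lat 32.6°, lon 9.6°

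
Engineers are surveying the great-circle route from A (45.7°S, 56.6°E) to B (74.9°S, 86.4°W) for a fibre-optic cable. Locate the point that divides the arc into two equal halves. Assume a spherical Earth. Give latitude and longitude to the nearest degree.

Convert each endpoint to a unit vector on the sphere (x = cos φ cos λ, y = cos φ sin λ, z = sin φ).
The central angle between the endpoints is δ = arccos(p₁·p₂) ≈ 0.994 rad (56.9°).
Interpolate at f = 1/2 with slerp weights a = sin((1−f)δ)/sin δ ≈ 0.569, b = sin(fδ)/sin δ ≈ 0.569.
p = a·p₁ + b·p₂ ≈ (0.228, 0.184, -0.956); φ = arcsin(p_z) ≈ -72.97°, λ = atan2(p_y, p_x) ≈ 38.87°.

≈ (73°S, 39°E)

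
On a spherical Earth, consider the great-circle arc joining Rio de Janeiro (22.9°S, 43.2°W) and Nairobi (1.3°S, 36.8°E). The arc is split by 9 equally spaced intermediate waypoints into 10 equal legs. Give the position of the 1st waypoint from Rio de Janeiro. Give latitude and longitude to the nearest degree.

Write both endpoints as unit vectors p₁, p₂ with components (cos φ cos λ, cos φ sin λ, sin φ).
The central angle between the endpoints is δ = arccos(p₁·p₂) ≈ 1.401 rad (80.3°).
Interpolate at f = 1/10 with slerp weights a = sin((1−f)δ)/sin δ ≈ 0.966, b = sin(fδ)/sin δ ≈ 0.142.
p = a·p₁ + b·p₂ ≈ (0.762, -0.524, -0.379); φ = arcsin(p_z) ≈ -22.29°, λ = atan2(p_y, p_x) ≈ -34.53°.

≈ (22°S, 35°W)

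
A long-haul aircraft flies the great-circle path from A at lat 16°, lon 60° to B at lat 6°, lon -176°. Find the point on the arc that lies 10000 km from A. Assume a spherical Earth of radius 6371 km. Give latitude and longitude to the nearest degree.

≈ lat 16°, lon 155°

From cos δ = sin φ₁ sin φ₂ + cos φ₁ cos φ₂ cos Δλ, the central angle is δ ≈ 2.101 rad (120.4°). The total great-circle distance is δ·R ≈ 2.101 × 6371 ≈ 13386 km, so the target fraction is f = 10000/13386 ≈ 0.747.
Interpolate at f ≈ 0.747 with slerp weights a = sin((1−f)δ)/sin δ ≈ 0.587, b = sin(fδ)/sin δ ≈ 1.159.
p = a·p₁ + b·p₂ ≈ (-0.868, 0.409, 0.283); φ = arcsin(p_z) ≈ 16.45°, λ = atan2(p_y, p_x) ≈ 154.78°.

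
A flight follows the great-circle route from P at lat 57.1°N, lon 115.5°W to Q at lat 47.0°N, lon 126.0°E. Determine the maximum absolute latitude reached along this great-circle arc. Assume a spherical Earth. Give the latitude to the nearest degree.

The great circle lies in the plane with unit normal n̂ = (p₁ × p₂)/|p₁ × p₂|.
Here n̂_z ≈ -0.362; the vertex latitude is φ_max = arccos|n̂_z| ≈ 68.8°.
Check via Clairaut: cos φ_max = |cos φ₁| · sin C = cos(57.1°)·sin(41.8°) ≈ 0.362, again giving ≈ 68.8°.

≈ 69°N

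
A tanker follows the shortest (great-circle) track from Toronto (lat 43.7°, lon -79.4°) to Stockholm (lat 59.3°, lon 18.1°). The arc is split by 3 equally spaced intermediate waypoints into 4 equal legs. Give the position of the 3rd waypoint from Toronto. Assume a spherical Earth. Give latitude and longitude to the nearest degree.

Convert each endpoint to a unit vector on the sphere (x = cos φ cos λ, y = cos φ sin λ, z = sin φ).
The central angle between the endpoints is δ = arccos(p₁·p₂) ≈ 0.993 rad (56.9°).
Interpolate at f = 3/4 with slerp weights a = sin((1−f)δ)/sin δ ≈ 0.293, b = sin(fδ)/sin δ ≈ 0.809.
p = a·p₁ + b·p₂ ≈ (0.432, -0.080, 0.898); φ = arcsin(p_z) ≈ 63.96°, λ = atan2(p_y, p_x) ≈ -10.51°.

≈ lat 64°, lon -11°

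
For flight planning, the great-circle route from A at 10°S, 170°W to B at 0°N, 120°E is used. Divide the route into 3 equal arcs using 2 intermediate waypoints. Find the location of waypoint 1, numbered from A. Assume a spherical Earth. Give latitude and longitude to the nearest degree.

From cos δ = sin φ₁ sin φ₂ + cos φ₁ cos φ₂ cos Δλ, the central angle is δ ≈ 1.227 rad (70.3°).
Interpolate at f = 1/3 with slerp weights a = sin((1−f)δ)/sin δ ≈ 0.775, b = sin(fδ)/sin δ ≈ 0.422.
p = a·p₁ + b·p₂ ≈ (-0.963, 0.233, -0.135); φ = arcsin(p_z) ≈ -7.74°, λ = atan2(p_y, p_x) ≈ 166.38°.

≈ 8°S, 166°E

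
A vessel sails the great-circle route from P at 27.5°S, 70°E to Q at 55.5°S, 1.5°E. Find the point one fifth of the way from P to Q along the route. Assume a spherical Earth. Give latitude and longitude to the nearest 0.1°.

Write both endpoints as unit vectors p₁, p₂ with components (cos φ cos λ, cos φ sin λ, sin φ).
The central angle between the endpoints is δ = arccos(p₁·p₂) ≈ 0.971 rad (55.6°).
Interpolate at f = 1/5 with slerp weights a = sin((1−f)δ)/sin δ ≈ 0.849, b = sin(fδ)/sin δ ≈ 0.234.
p = a·p₁ + b·p₂ ≈ (0.390, 0.711, -0.585); φ = arcsin(p_z) ≈ -35.79°, λ = atan2(p_y, p_x) ≈ 61.26°.

≈ 35.8°S, 61.3°E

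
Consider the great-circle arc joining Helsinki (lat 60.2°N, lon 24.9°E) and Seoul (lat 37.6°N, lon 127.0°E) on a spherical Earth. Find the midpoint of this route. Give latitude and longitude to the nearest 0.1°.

≈ lat 60.3°N, lon 91.8°E

The haversine formula gives a central angle δ ≈ 1.107 rad (63.5°) between the endpoints.
Interpolate at f = 1/2 with slerp weights a = sin((1−f)δ)/sin δ ≈ 0.588, b = sin(fδ)/sin δ ≈ 0.588.
p = a·p₁ + b·p₂ ≈ (-0.015, 0.495, 0.869); φ = arcsin(p_z) ≈ 60.32°, λ = atan2(p_y, p_x) ≈ 91.77°.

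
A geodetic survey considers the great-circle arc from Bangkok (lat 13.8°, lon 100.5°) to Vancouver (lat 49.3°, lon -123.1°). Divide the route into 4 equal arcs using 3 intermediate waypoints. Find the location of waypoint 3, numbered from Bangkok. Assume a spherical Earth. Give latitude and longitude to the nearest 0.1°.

≈ lat 62.5°, lon -165.5°

The haversine formula gives a central angle δ ≈ 1.852 rad (106.1°) between the endpoints.
Interpolate at f = 3/4 with slerp weights a = sin((1−f)δ)/sin δ ≈ 0.465, b = sin(fδ)/sin δ ≈ 1.024.
p = a·p₁ + b·p₂ ≈ (-0.447, -0.115, 0.887); φ = arcsin(p_z) ≈ 62.51°, λ = atan2(p_y, p_x) ≈ -165.53°.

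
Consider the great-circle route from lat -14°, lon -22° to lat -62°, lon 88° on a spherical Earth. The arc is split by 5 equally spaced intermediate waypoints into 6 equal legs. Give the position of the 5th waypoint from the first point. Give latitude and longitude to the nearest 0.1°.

Convert each endpoint to a unit vector on the sphere (x = cos φ cos λ, y = cos φ sin λ, z = sin φ).
The central angle between the endpoints is δ = arccos(p₁·p₂) ≈ 1.513 rad (86.7°).
Interpolate at f = 5/6 with slerp weights a = sin((1−f)δ)/sin δ ≈ 0.250, b = sin(fδ)/sin δ ≈ 0.954.
p = a·p₁ + b·p₂ ≈ (0.240, 0.357, -0.903); φ = arcsin(p_z) ≈ -64.52°, λ = atan2(p_y, p_x) ≈ 56.02°.

≈ lat -64.5°, lon 56.0°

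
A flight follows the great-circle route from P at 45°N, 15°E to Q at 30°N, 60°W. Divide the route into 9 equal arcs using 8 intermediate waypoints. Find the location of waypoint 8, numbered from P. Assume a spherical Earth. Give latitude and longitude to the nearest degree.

Write both endpoints as unit vectors p₁, p₂ with components (cos φ cos λ, cos φ sin λ, sin φ).
The central angle between the endpoints is δ = arccos(p₁·p₂) ≈ 1.033 rad (59.2°).
Interpolate at f = 8/9 with slerp weights a = sin((1−f)δ)/sin δ ≈ 0.133, b = sin(fδ)/sin δ ≈ 0.925.
p = a·p₁ + b·p₂ ≈ (0.492, -0.669, 0.557); φ = arcsin(p_z) ≈ 33.84°, λ = atan2(p_y, p_x) ≈ -53.70°.

≈ 34°N, 54°W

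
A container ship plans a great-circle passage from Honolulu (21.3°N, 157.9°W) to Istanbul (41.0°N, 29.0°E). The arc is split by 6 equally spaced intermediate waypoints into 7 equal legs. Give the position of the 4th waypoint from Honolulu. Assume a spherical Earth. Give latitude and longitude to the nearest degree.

The haversine formula gives a central angle δ ≈ 2.049 rad (117.4°) between the endpoints.
Interpolate at f = 4/7 with slerp weights a = sin((1−f)δ)/sin δ ≈ 0.866, b = sin(fδ)/sin δ ≈ 1.037.
p = a·p₁ + b·p₂ ≈ (-0.063, 0.076, 0.995); φ = arcsin(p_z) ≈ 84.33°, λ = atan2(p_y, p_x) ≈ 129.91°.

≈ (84°N, 130°E)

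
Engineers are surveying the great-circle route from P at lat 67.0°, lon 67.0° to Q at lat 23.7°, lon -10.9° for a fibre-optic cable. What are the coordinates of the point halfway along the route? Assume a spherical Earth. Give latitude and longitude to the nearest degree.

Convert each endpoint to a unit vector on the sphere (x = cos φ cos λ, y = cos φ sin λ, z = sin φ).
The central angle between the endpoints is δ = arccos(p₁·p₂) ≈ 1.110 rad (63.6°).
Interpolate at f = 1/2 with slerp weights a = sin((1−f)δ)/sin δ ≈ 0.588, b = sin(fδ)/sin δ ≈ 0.588.
p = a·p₁ + b·p₂ ≈ (0.619, 0.110, 0.778); φ = arcsin(p_z) ≈ 51.07°, λ = atan2(p_y, p_x) ≈ 10.06°.

≈ lat 51°, lon 10°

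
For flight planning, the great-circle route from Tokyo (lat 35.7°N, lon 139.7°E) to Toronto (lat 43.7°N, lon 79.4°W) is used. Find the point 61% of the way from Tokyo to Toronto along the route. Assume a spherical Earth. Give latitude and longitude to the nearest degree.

≈ lat 68°N, lon 132°W

Convert each endpoint to a unit vector on the sphere (x = cos φ cos λ, y = cos φ sin λ, z = sin φ).
The central angle between the endpoints is δ = arccos(p₁·p₂) ≈ 1.623 rad (93.0°).
Interpolate at f = 0.61 with slerp weights a = sin((1−f)δ)/sin δ ≈ 0.592, b = sin(fδ)/sin δ ≈ 0.837.
p = a·p₁ + b·p₂ ≈ (-0.256, -0.284, 0.924); φ = arcsin(p_z) ≈ 67.55°, λ = atan2(p_y, p_x) ≈ -132.00°.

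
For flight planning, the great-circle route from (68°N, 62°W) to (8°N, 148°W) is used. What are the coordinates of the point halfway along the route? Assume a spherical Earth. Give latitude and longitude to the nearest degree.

Convert each endpoint to a unit vector on the sphere (x = cos φ cos λ, y = cos φ sin λ, z = sin φ).
The central angle between the endpoints is δ = arccos(p₁·p₂) ≈ 1.415 rad (81.1°).
Interpolate at f = 1/2 with slerp weights a = sin((1−f)δ)/sin δ ≈ 0.658, b = sin(fδ)/sin δ ≈ 0.658.
p = a·p₁ + b·p₂ ≈ (-0.437, -0.563, 0.702); φ = arcsin(p_z) ≈ 44.56°, λ = atan2(p_y, p_x) ≈ -127.81°.

≈ (45°N, 128°W)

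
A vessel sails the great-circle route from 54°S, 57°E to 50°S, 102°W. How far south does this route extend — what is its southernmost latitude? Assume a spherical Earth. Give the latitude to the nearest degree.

≈ 82°S

The great circle lies in the plane with unit normal n̂ = (p₁ × p₂)/|p₁ × p₂|.
Here n̂_z ≈ -0.141; the vertex latitude is φ_max = arccos|n̂_z| ≈ 81.9°.
Check via Clairaut: cos φ_max = |cos φ₁| · sin C = cos(54.0°)·sin(166.2°) ≈ 0.141, again giving ≈ 81.9°.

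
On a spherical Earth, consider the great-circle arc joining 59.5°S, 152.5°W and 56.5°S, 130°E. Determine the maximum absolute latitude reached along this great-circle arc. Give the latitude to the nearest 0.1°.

The great circle lies in the plane with unit normal n̂ = (p₁ × p₂)/|p₁ × p₂|.
Here n̂_z ≈ -0.436; the vertex latitude is φ_max = arccos|n̂_z| ≈ 64.1°.
Check via Clairaut: cos φ_max = |cos φ₁| · sin C = cos(59.5°)·sin(120.7°) ≈ 0.436, again giving ≈ 64.1°.

≈ 64.1°S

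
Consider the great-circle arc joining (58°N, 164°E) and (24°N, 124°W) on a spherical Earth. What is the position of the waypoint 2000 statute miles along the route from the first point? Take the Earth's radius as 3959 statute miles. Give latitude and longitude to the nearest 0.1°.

From cos δ = sin φ₁ sin φ₂ + cos φ₁ cos φ₂ cos Δλ, the central angle is δ ≈ 1.054 rad (60.4°). The total great-circle distance is δ·R ≈ 1.054 × 3959 ≈ 4171 mi, so the target fraction is f = 2000/4171 ≈ 0.480.
Interpolate at f ≈ 0.480 with slerp weights a = sin((1−f)δ)/sin δ ≈ 0.600, b = sin(fδ)/sin δ ≈ 0.557.
p = a·p₁ + b·p₂ ≈ (-0.590, -0.334, 0.735); φ = arcsin(p_z) ≈ 47.31°, λ = atan2(p_y, p_x) ≈ -150.48°.

≈ (47.3°N, 150.5°W)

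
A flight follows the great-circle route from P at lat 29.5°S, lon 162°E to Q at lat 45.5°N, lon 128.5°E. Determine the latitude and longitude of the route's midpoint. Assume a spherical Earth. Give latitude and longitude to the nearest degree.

Convert each endpoint to a unit vector on the sphere (x = cos φ cos λ, y = cos φ sin λ, z = sin φ).
The central angle between the endpoints is δ = arccos(p₁·p₂) ≈ 1.413 rad (80.9°).
Interpolate at f = 1/2 with slerp weights a = sin((1−f)δ)/sin δ ≈ 0.657, b = sin(fδ)/sin δ ≈ 0.657.
p = a·p₁ + b·p₂ ≈ (-0.831, 0.537, 0.145); φ = arcsin(p_z) ≈ 8.35°, λ = atan2(p_y, p_x) ≈ 147.11°.

≈ lat 8°N, lon 147°E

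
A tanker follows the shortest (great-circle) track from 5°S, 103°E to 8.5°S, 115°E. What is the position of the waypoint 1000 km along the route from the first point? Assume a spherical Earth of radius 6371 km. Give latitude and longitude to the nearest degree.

≈ 8°S, 112°E

Write both endpoints as unit vectors p₁, p₂ with components (cos φ cos λ, cos φ sin λ, sin φ).
The central angle between the endpoints is δ = arccos(p₁·p₂) ≈ 0.217 rad (12.4°). The total great-circle distance is δ·R ≈ 0.217 × 6371 ≈ 1381 km, so the target fraction is f = 1000/1381 ≈ 0.724.
Interpolate at f ≈ 0.724 with slerp weights a = sin((1−f)δ)/sin δ ≈ 0.278, b = sin(fδ)/sin δ ≈ 0.727.
p = a·p₁ + b·p₂ ≈ (-0.366, 0.921, -0.132); φ = arcsin(p_z) ≈ -7.57°, λ = atan2(p_y, p_x) ≈ 111.67°.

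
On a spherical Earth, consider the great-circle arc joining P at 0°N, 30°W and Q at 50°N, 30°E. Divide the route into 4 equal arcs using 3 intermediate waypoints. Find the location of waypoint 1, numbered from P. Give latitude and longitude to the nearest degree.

Write both endpoints as unit vectors p₁, p₂ with components (cos φ cos λ, cos φ sin λ, sin φ).
The central angle between the endpoints is δ = arccos(p₁·p₂) ≈ 1.244 rad (71.3°).
Interpolate at f = 1/4 with slerp weights a = sin((1−f)δ)/sin δ ≈ 0.848, b = sin(fδ)/sin δ ≈ 0.323.
p = a·p₁ + b·p₂ ≈ (0.914, -0.320, 0.247); φ = arcsin(p_z) ≈ 14.33°, λ = atan2(p_y, p_x) ≈ -19.30°.

≈ 14°N, 19°W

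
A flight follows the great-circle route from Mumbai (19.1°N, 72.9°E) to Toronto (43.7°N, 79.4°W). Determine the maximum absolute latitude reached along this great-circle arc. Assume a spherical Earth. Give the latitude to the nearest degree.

≈ 70°N

The great circle lies in the plane with unit normal n̂ = (p₁ × p₂)/|p₁ × p₂|.
Here n̂_z ≈ -0.343; the vertex latitude is φ_max = arccos|n̂_z| ≈ 69.9°.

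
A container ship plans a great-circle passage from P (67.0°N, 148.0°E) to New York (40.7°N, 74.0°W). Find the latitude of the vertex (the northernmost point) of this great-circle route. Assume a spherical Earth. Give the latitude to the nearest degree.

The great circle lies in the plane with unit normal n̂ = (p₁ × p₂)/|p₁ × p₂|.
Here n̂_z ≈ +0.214; the vertex latitude is φ_max = arccos|n̂_z| ≈ 77.6°.

≈ 78°N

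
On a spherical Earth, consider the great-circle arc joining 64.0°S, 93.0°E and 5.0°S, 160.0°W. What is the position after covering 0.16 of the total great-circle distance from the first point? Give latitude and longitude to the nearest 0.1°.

Write both endpoints as unit vectors p₁, p₂ with components (cos φ cos λ, cos φ sin λ, sin φ).
The central angle between the endpoints is δ = arccos(p₁·p₂) ≈ 1.620 rad (92.8°).
Interpolate at f = 0.16 with slerp weights a = sin((1−f)δ)/sin δ ≈ 0.979, b = sin(fδ)/sin δ ≈ 0.257.
p = a·p₁ + b·p₂ ≈ (-0.263, 0.341, -0.903); φ = arcsin(p_z) ≈ -64.49°, λ = atan2(p_y, p_x) ≈ 127.59°.

≈ 64.5°S, 127.6°E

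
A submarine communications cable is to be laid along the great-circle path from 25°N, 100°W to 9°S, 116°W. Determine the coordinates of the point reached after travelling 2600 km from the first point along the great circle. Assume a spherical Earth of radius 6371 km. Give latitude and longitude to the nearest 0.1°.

≈ 3.8°N, 110.3°W

The haversine formula gives a central angle δ ≈ 0.653 rad (37.4°) between the endpoints. The total great-circle distance is δ·R ≈ 0.653 × 6371 ≈ 4159 km, so the target fraction is f = 2600/4159 ≈ 0.625.
Interpolate at f ≈ 0.625 with slerp weights a = sin((1−f)δ)/sin δ ≈ 0.399, b = sin(fδ)/sin δ ≈ 0.653.
p = a·p₁ + b·p₂ ≈ (-0.346, -0.936, 0.066); φ = arcsin(p_z) ≈ 3.81°, λ = atan2(p_y, p_x) ≈ -110.27°.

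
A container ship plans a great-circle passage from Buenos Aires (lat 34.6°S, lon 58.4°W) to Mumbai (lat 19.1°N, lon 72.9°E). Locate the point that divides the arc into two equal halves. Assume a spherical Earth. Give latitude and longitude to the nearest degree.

≈ lat 18°S, lon 16°E

Write both endpoints as unit vectors p₁, p₂ with components (cos φ cos λ, cos φ sin λ, sin φ).
The central angle between the endpoints is δ = arccos(p₁·p₂) ≈ 2.345 rad (134.4°).
Interpolate at f = 1/2 with slerp weights a = sin((1−f)δ)/sin δ ≈ 1.289, b = sin(fδ)/sin δ ≈ 1.289.
p = a·p₁ + b·p₂ ≈ (0.914, 0.261, -0.310); φ = arcsin(p_z) ≈ -18.07°, λ = atan2(p_y, p_x) ≈ 15.91°.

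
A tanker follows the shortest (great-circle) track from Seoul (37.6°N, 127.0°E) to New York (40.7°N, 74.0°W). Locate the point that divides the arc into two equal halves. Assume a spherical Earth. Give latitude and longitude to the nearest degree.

≈ 77°N, 160°W

The haversine formula gives a central angle δ ≈ 1.734 rad (99.4°) between the endpoints.
Interpolate at f = 1/2 with slerp weights a = sin((1−f)δ)/sin δ ≈ 0.773, b = sin(fδ)/sin δ ≈ 0.773.
p = a·p₁ + b·p₂ ≈ (-0.207, -0.074, 0.976); φ = arcsin(p_z) ≈ 77.30°, λ = atan2(p_y, p_x) ≈ -160.28°.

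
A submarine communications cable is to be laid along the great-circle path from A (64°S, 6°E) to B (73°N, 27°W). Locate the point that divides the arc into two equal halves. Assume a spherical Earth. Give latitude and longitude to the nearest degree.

Convert each endpoint to a unit vector on the sphere (x = cos φ cos λ, y = cos φ sin λ, z = sin φ).
The central angle between the endpoints is δ = arccos(p₁·p₂) ≈ 2.422 rad (138.8°).
Interpolate at f = 1/2 with slerp weights a = sin((1−f)δ)/sin δ ≈ 1.420, b = sin(fδ)/sin δ ≈ 1.420.
p = a·p₁ + b·p₂ ≈ (0.989, -0.123, 0.082); φ = arcsin(p_z) ≈ 4.68°, λ = atan2(p_y, p_x) ≈ -7.11°.

≈ (5°N, 7°W)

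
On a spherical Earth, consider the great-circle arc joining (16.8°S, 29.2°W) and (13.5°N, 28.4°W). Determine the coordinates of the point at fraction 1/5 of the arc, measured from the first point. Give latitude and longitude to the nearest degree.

Write both endpoints as unit vectors p₁, p₂ with components (cos φ cos λ, cos φ sin λ, sin φ).
The central angle between the endpoints is δ = arccos(p₁·p₂) ≈ 0.529 rad (30.3°).
Interpolate at f = 1/5 with slerp weights a = sin((1−f)δ)/sin δ ≈ 0.814, b = sin(fδ)/sin δ ≈ 0.209.
p = a·p₁ + b·p₂ ≈ (0.859, -0.477, -0.186); φ = arcsin(p_z) ≈ -10.74°, λ = atan2(p_y, p_x) ≈ -29.03°.

≈ (11°S, 29°W)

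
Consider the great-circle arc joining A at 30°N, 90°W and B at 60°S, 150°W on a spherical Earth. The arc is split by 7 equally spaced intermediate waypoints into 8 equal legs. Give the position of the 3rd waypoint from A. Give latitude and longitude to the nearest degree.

≈ 5°S, 106°W

Convert each endpoint to a unit vector on the sphere (x = cos φ cos λ, y = cos φ sin λ, z = sin φ).
The central angle between the endpoints is δ = arccos(p₁·p₂) ≈ 1.789 rad (102.5°).
Interpolate at f = 3/8 with slerp weights a = sin((1−f)δ)/sin δ ≈ 0.921, b = sin(fδ)/sin δ ≈ 0.637.
p = a·p₁ + b·p₂ ≈ (-0.276, -0.957, -0.091); φ = arcsin(p_z) ≈ -5.22°, λ = atan2(p_y, p_x) ≈ -106.07°.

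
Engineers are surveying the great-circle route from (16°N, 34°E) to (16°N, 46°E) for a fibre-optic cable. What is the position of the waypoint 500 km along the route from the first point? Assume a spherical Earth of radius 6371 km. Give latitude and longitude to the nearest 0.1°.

≈ (16.1°N, 38.7°E)

From cos δ = sin φ₁ sin φ₂ + cos φ₁ cos φ₂ cos Δλ, the central angle is δ ≈ 0.201 rad (11.5°). The total great-circle distance is δ·R ≈ 0.201 × 6371 ≈ 1282 km, so the target fraction is f = 500/1282 ≈ 0.390.
Interpolate at f ≈ 0.390 with slerp weights a = sin((1−f)δ)/sin δ ≈ 0.613, b = sin(fδ)/sin δ ≈ 0.392.
p = a·p₁ + b·p₂ ≈ (0.750, 0.600, 0.277); φ = arcsin(p_z) ≈ 16.08°, λ = atan2(p_y, p_x) ≈ 38.68°.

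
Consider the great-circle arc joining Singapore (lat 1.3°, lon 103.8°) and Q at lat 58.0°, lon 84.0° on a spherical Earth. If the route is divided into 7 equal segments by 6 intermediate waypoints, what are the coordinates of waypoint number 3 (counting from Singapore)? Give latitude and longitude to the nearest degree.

Convert each endpoint to a unit vector on the sphere (x = cos φ cos λ, y = cos φ sin λ, z = sin φ).
The central angle between the endpoints is δ = arccos(p₁·p₂) ≈ 1.027 rad (58.8°).
Interpolate at f = 3/7 with slerp weights a = sin((1−f)δ)/sin δ ≈ 0.647, b = sin(fδ)/sin δ ≈ 0.498.
p = a·p₁ + b·p₂ ≈ (-0.127, 0.891, 0.437); φ = arcsin(p_z) ≈ 25.90°, λ = atan2(p_y, p_x) ≈ 98.10°.

≈ lat 26°, lon 98°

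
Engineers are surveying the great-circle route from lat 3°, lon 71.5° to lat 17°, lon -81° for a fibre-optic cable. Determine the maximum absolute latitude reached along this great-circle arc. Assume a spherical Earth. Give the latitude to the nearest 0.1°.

The great circle lies in the plane with unit normal n̂ = (p₁ × p₂)/|p₁ × p₂|.
Here n̂_z ≈ -0.794; the vertex latitude is φ_max = arccos|n̂_z| ≈ 37.4°.
Check via Clairaut: cos φ_max = |cos φ₁| · sin C = cos(3.0°)·sin(52.7°) ≈ 0.794, again giving ≈ 37.4°.

≈ 37.4°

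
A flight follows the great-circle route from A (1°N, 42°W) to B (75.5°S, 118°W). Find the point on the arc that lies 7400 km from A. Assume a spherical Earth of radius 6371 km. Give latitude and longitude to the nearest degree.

≈ (62°S, 70°W)

Convert each endpoint to a unit vector on the sphere (x = cos φ cos λ, y = cos φ sin λ, z = sin φ).
The central angle between the endpoints is δ = arccos(p₁·p₂) ≈ 1.527 rad (87.5°). The total great-circle distance is δ·R ≈ 1.527 × 6371 ≈ 9729 km, so the target fraction is f = 7400/9729 ≈ 0.761.
Interpolate at f ≈ 0.761 with slerp weights a = sin((1−f)δ)/sin δ ≈ 0.358, b = sin(fδ)/sin δ ≈ 0.918.
p = a·p₁ + b·p₂ ≈ (0.158, -0.442, -0.883); φ = arcsin(p_z) ≈ -61.98°, λ = atan2(p_y, p_x) ≈ -70.35°.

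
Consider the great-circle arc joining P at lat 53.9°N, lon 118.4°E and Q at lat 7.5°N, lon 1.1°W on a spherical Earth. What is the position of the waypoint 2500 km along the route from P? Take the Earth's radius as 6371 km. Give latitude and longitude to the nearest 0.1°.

≈ lat 58.7°N, lon 78.1°E

The haversine formula gives a central angle δ ≈ 1.754 rad (100.5°) between the endpoints. The total great-circle distance is δ·R ≈ 1.754 × 6371 ≈ 11175 km, so the target fraction is f = 2500/11175 ≈ 0.224.
Interpolate at f ≈ 0.224 with slerp weights a = sin((1−f)δ)/sin δ ≈ 0.995, b = sin(fδ)/sin δ ≈ 0.389.
p = a·p₁ + b·p₂ ≈ (0.107, 0.508, 0.855); φ = arcsin(p_z) ≈ 58.71°, λ = atan2(p_y, p_x) ≈ 78.14°.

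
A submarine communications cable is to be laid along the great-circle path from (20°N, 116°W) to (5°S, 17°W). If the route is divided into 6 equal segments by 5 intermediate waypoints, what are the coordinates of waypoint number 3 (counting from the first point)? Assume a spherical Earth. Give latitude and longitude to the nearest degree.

≈ (11°N, 65°W)

Write both endpoints as unit vectors p₁, p₂ with components (cos φ cos λ, cos φ sin λ, sin φ).
The central angle between the endpoints is δ = arccos(p₁·p₂) ≈ 1.748 rad (100.2°).
Interpolate at f = 3/6 with slerp weights a = sin((1−f)δ)/sin δ ≈ 0.779, b = sin(fδ)/sin δ ≈ 0.779.
p = a·p₁ + b·p₂ ≈ (0.421, -0.885, 0.199); φ = arcsin(p_z) ≈ 11.45°, λ = atan2(p_y, p_x) ≈ -64.54°.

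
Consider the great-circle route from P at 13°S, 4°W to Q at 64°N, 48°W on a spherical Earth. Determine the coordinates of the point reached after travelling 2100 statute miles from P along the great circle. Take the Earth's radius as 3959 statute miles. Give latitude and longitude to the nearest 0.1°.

From cos δ = sin φ₁ sin φ₂ + cos φ₁ cos φ₂ cos Δλ, the central angle is δ ≈ 1.466 rad (84.0°). The total great-circle distance is δ·R ≈ 1.466 × 3959 ≈ 5802 mi, so the target fraction is f = 2100/5802 ≈ 0.362.
Interpolate at f ≈ 0.362 with slerp weights a = sin((1−f)δ)/sin δ ≈ 0.809, b = sin(fδ)/sin δ ≈ 0.509.
p = a·p₁ + b·p₂ ≈ (0.936, -0.221, 0.275); φ = arcsin(p_z) ≈ 15.98°, λ = atan2(p_y, p_x) ≈ -13.27°.

≈ 16.0°N, 13.3°W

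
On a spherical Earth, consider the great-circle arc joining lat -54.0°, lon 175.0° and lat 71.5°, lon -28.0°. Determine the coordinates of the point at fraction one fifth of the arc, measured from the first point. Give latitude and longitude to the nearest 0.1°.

≈ lat -23.3°, lon -173.0°

Write both endpoints as unit vectors p₁, p₂ with components (cos φ cos λ, cos φ sin λ, sin φ).
The central angle between the endpoints is δ = arccos(p₁·p₂) ≈ 2.790 rad (159.9°).
Interpolate at f = 1/5 with slerp weights a = sin((1−f)δ)/sin δ ≈ 2.293, b = sin(fδ)/sin δ ≈ 1.538.
p = a·p₁ + b·p₂ ≈ (-0.911, -0.112, -0.396); φ = arcsin(p_z) ≈ -23.32°, λ = atan2(p_y, p_x) ≈ -173.01°.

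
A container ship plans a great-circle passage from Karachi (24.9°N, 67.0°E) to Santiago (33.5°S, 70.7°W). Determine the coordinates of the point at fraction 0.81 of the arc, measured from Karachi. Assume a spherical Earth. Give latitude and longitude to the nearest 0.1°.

Convert each endpoint to a unit vector on the sphere (x = cos φ cos λ, y = cos φ sin λ, z = sin φ).
The central angle between the endpoints is δ = arccos(p₁·p₂) ≈ 2.485 rad (142.4°).
Interpolate at f = 0.81 with slerp weights a = sin((1−f)δ)/sin δ ≈ 0.745, b = sin(fδ)/sin δ ≈ 1.480.
p = a·p₁ + b·p₂ ≈ (0.672, -0.543, -0.503); φ = arcsin(p_z) ≈ -30.23°, λ = atan2(p_y, p_x) ≈ -38.96°.

≈ 30.2°S, 39.0°W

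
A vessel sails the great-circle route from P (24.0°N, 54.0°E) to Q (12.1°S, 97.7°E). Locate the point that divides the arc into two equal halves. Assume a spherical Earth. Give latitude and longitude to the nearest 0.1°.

≈ (6.4°N, 76.6°E)

Write both endpoints as unit vectors p₁, p₂ with components (cos φ cos λ, cos φ sin λ, sin φ).
The central angle between the endpoints is δ = arccos(p₁·p₂) ≈ 0.976 rad (55.9°).
Interpolate at f = 1/2 with slerp weights a = sin((1−f)δ)/sin δ ≈ 0.566, b = sin(fδ)/sin δ ≈ 0.566.
p = a·p₁ + b·p₂ ≈ (0.230, 0.967, 0.112); φ = arcsin(p_z) ≈ 6.41°, λ = atan2(p_y, p_x) ≈ 76.63°.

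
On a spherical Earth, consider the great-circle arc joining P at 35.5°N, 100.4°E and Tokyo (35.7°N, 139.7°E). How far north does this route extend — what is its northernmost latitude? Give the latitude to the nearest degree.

The great circle lies in the plane with unit normal n̂ = (p₁ × p₂)/|p₁ × p₂|.
Here n̂_z ≈ +0.796; the vertex latitude is φ_max = arccos|n̂_z| ≈ 37.2°.
Check via Clairaut: cos φ_max = |cos φ₁| · sin C = cos(35.5°)·sin(77.9°) ≈ 0.796, again giving ≈ 37.2°.

≈ 37°N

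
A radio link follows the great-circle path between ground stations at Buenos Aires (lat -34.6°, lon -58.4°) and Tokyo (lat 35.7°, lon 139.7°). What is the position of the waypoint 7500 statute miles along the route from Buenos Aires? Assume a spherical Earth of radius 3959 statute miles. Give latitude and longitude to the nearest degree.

≈ lat 18°, lon -159°

Write both endpoints as unit vectors p₁, p₂ with components (cos φ cos λ, cos φ sin λ, sin φ).
The central angle between the endpoints is δ = arccos(p₁·p₂) ≈ 2.883 rad (165.2°). The total great-circle distance is δ·R ≈ 2.883 × 3959 ≈ 11414 mi, so the target fraction is f = 7500/11414 ≈ 0.657.
Interpolate at f ≈ 0.657 with slerp weights a = sin((1−f)δ)/sin δ ≈ 3.266, b = sin(fδ)/sin δ ≈ 3.707.
p = a·p₁ + b·p₂ ≈ (-0.887, -0.342, 0.309); φ = arcsin(p_z) ≈ 17.99°, λ = atan2(p_y, p_x) ≈ -158.90°.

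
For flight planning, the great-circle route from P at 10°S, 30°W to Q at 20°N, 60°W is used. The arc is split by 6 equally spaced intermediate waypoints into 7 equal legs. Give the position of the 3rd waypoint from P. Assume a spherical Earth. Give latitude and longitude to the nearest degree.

≈ 3°N, 43°W

Convert each endpoint to a unit vector on the sphere (x = cos φ cos λ, y = cos φ sin λ, z = sin φ).
The central angle between the endpoints is δ = arccos(p₁·p₂) ≈ 0.735 rad (42.1°).
Interpolate at f = 3/7 with slerp weights a = sin((1−f)δ)/sin δ ≈ 0.608, b = sin(fδ)/sin δ ≈ 0.462.
p = a·p₁ + b·p₂ ≈ (0.736, -0.675, 0.052); φ = arcsin(p_z) ≈ 3.00°, λ = atan2(p_y, p_x) ≈ -42.55°.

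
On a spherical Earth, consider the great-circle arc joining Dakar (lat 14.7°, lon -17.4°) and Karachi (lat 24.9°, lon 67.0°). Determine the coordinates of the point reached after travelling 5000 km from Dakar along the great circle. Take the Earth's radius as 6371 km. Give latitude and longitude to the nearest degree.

≈ lat 27°, lon 29°

The haversine formula gives a central angle δ ≈ 1.377 rad (78.9°) between the endpoints. The total great-circle distance is δ·R ≈ 1.377 × 6371 ≈ 8774 km, so the target fraction is f = 5000/8774 ≈ 0.570.
Interpolate at f ≈ 0.570 with slerp weights a = sin((1−f)δ)/sin δ ≈ 0.569, b = sin(fδ)/sin δ ≈ 0.720.
p = a·p₁ + b·p₂ ≈ (0.780, 0.437, 0.448); φ = arcsin(p_z) ≈ 26.59°, λ = atan2(p_y, p_x) ≈ 29.23°.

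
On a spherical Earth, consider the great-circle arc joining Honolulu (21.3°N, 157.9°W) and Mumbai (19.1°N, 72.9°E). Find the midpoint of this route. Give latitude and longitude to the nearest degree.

Write both endpoints as unit vectors p₁, p₂ with components (cos φ cos λ, cos φ sin λ, sin φ).
The central angle between the endpoints is δ = arccos(p₁·p₂) ≈ 2.024 rad (115.9°).
Interpolate at f = 1/2 with slerp weights a = sin((1−f)δ)/sin δ ≈ 0.943, b = sin(fδ)/sin δ ≈ 0.943.
p = a·p₁ + b·p₂ ≈ (-0.552, 0.521, 0.651); φ = arcsin(p_z) ≈ 40.62°, λ = atan2(p_y, p_x) ≈ 136.65°.

≈ (41°N, 137°E)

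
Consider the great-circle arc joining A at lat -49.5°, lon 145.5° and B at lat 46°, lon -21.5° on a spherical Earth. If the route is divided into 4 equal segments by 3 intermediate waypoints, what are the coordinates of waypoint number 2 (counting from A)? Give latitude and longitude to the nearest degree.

Convert each endpoint to a unit vector on the sphere (x = cos φ cos λ, y = cos φ sin λ, z = sin φ).
The central angle between the endpoints is δ = arccos(p₁·p₂) ≈ 2.978 rad (170.6°).
Interpolate at f = 2/4 with slerp weights a = sin((1−f)δ)/sin δ ≈ 6.102, b = sin(fδ)/sin δ ≈ 6.102.
p = a·p₁ + b·p₂ ≈ (0.678, 0.691, -0.251); φ = arcsin(p_z) ≈ -14.51°, λ = atan2(p_y, p_x) ≈ 45.55°.

≈ lat -15°, lon 46°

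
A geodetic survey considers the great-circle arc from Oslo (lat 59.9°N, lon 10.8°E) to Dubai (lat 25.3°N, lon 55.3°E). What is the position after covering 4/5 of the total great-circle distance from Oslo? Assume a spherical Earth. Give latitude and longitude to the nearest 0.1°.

Convert each endpoint to a unit vector on the sphere (x = cos φ cos λ, y = cos φ sin λ, z = sin φ).
The central angle between the endpoints is δ = arccos(p₁·p₂) ≈ 0.805 rad (46.1°).
Interpolate at f = 4/5 with slerp weights a = sin((1−f)δ)/sin δ ≈ 0.222, b = sin(fδ)/sin δ ≈ 0.833.
p = a·p₁ + b·p₂ ≈ (0.538, 0.640, 0.548); φ = arcsin(p_z) ≈ 33.25°, λ = atan2(p_y, p_x) ≈ 49.94°.

≈ lat 33.3°N, lon 49.9°E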